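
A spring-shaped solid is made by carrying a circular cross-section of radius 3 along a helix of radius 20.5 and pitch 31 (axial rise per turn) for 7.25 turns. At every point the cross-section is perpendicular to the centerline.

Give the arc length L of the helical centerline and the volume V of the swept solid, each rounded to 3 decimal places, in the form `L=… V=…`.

2πR = 2π·20.5 = 128.805299
per-turn = √(128.805299² + 31²) = √(16590.8050 + 961) = √17551.8050 = 132.483225
L = 7.25 × 132.483225 = 960.503384
V = π·3² × L = 28.274334 × 960.503384 = 27157.593368

L=960.503 V=27157.593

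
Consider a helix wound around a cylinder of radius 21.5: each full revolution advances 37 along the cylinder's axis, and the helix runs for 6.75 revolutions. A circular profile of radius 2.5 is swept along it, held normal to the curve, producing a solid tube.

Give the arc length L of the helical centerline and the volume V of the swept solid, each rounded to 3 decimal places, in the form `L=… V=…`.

L=945.431 V=18563.502

2πR = 2π·21.5 = 135.088484
per-turn = √(135.088484² + 37²) = √(18248.8985 + 1369) = √19617.8985 = 140.063909
L = 6.75 × 140.063909 = 945.431384
V = π·2.5² × L = 19.634954 × 945.431384 = 18563.501818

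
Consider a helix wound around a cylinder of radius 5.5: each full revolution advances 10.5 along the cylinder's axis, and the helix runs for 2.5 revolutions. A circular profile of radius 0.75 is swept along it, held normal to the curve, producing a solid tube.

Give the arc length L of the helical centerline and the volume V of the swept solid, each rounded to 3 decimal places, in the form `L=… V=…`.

L=90.294 V=159.562

2πR = 2π·5.5 = 34.557519
per-turn = √(34.557519² + 10.5²) = √(1194.2221 + 110.25) = √1304.4721 = 36.117477
L = 2.5 × 36.117477 = 90.293692
V = π·0.75² × L = 1.767146 × 90.293692 = 159.562125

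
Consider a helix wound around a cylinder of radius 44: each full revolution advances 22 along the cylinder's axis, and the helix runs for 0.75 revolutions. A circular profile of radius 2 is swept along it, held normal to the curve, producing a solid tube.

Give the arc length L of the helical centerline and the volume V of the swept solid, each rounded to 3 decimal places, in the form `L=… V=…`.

L=208.001 V=2613.813

2πR = 2π·44 = 276.460154
per-turn = √(276.460154² + 22²) = √(76430.2165 + 484) = √76914.2165 = 277.334124
L = 0.75 × 277.334124 = 208.000593
V = π·2² × L = 12.566371 × 208.000593 = 2613.812542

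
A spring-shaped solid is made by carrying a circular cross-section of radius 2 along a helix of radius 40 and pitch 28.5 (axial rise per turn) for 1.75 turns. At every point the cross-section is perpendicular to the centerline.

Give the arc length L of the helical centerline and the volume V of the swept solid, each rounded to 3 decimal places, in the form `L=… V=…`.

2πR = 2π·40 = 251.327412
per-turn = √(251.327412² + 28.5²) = √(63165.4682 + 812.25) = √63977.7182 = 252.938171
L = 1.75 × 252.938171 = 442.641799
V = π·2² × L = 12.566371 × 442.641799 = 5562.400891

L=442.642 V=5562.401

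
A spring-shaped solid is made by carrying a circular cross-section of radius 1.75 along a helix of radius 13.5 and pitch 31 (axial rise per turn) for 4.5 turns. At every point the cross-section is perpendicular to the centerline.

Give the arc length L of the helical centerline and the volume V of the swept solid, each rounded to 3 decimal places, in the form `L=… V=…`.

L=406.396 V=3909.989

2πR = 2π·13.5 = 84.823002
per-turn = √(84.823002² + 31²) = √(7194.9416 + 961) = √8155.9416 = 90.310252
L = 4.5 × 90.310252 = 406.396134
V = π·1.75² × L = 9.621128 × 406.396134 = 3909.989019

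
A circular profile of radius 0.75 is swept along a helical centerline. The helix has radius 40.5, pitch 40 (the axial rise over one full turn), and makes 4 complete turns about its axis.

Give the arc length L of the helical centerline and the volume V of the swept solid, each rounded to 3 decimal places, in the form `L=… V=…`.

2πR = 2π·40.5 = 254.469005
per-turn = √(254.469005² + 40²) = √(64754.4745 + 1600) = √66354.4745 = 257.593623
L = 4 × 257.593623 = 1030.374491
V = π·0.75² × L = 1.767146 × 1030.374491 = 1820.822024

L=1030.374 V=1820.822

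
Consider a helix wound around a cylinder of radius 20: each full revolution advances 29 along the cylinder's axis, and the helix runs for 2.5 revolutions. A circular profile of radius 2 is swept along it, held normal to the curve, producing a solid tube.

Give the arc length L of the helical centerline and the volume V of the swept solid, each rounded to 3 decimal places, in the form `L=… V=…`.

2πR = 2π·20 = 125.663706
per-turn = √(125.663706² + 29²) = √(15791.3670 + 841) = √16632.3670 = 128.966535
L = 2.5 × 128.966535 = 322.416336
V = π·2² × L = 12.566371 × 322.416336 = 4051.603176

L=322.416 V=4051.603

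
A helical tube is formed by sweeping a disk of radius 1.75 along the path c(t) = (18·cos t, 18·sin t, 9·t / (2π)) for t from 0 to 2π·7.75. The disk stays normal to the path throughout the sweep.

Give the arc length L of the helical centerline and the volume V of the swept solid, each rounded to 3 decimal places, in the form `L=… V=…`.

L=879.275 V=8459.619

2πR = 2π·18 = 113.097336
per-turn = √(113.097336² + 9²) = √(12791.0073 + 81) = √12872.0073 = 113.454869
L = 7.75 × 113.454869 = 879.275235
V = π·1.75² × L = 9.621128 × 879.275235 = 8459.619144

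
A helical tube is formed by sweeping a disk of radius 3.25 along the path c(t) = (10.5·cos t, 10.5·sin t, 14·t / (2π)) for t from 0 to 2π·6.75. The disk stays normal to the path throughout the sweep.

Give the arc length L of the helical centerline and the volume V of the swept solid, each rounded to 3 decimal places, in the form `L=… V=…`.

L=455.237 V=15106.166

2πR = 2π·10.5 = 65.973446
per-turn = √(65.973446² + 14²) = √(4352.4955 + 196) = √4548.4955 = 67.442535
L = 6.75 × 67.442535 = 455.237112
V = π·3.25² × L = 33.183072 × 455.237112 = 15106.166046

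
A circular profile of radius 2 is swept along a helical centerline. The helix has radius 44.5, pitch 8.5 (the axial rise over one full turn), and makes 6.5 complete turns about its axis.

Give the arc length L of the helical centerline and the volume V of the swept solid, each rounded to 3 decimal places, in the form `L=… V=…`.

L=1818.251 V=22848.816

2πR = 2π·44.5 = 279.601746
per-turn = √(279.601746² + 8.5²) = √(78177.1365 + 72.25) = √78249.3865 = 279.730918
L = 6.5 × 279.730918 = 1818.250967
V = π·2² × L = 12.566371 × 1818.250967 = 22848.815518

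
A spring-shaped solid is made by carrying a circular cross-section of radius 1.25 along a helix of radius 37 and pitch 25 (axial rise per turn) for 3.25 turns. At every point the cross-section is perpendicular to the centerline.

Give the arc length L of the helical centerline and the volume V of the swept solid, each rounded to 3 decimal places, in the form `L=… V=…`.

L=759.909 V=3730.195

2πR = 2π·37 = 232.477856
per-turn = √(232.477856² + 25²) = √(54045.9537 + 625) = √54670.9537 = 233.818207
L = 3.25 × 233.818207 = 759.909171
V = π·1.25² × L = 4.908739 × 759.909171 = 3730.195421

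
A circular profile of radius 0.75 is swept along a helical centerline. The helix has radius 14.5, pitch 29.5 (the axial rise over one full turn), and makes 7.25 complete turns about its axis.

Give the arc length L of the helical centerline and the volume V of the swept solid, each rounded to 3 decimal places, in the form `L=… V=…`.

2πR = 2π·14.5 = 91.106187
per-turn = √(91.106187² + 29.5²) = √(8300.3373 + 870.25) = √9170.5873 = 95.763183
L = 7.25 × 95.763183 = 694.283080
V = π·0.75² × L = 1.767146 × 694.283080 = 1226.899476

L=694.283 V=1226.899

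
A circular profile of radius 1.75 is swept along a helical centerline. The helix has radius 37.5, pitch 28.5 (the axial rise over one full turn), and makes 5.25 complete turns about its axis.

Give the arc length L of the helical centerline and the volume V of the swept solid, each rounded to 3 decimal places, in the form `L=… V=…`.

L=1246.018 V=11988.102

2πR = 2π·37.5 = 235.619449
per-turn = √(235.619449² + 28.5²) = √(55516.5248 + 812.25) = √56328.7748 = 237.336838
L = 5.25 × 237.336838 = 1246.018400
V = π·1.75² × L = 9.621128 × 1246.018400 = 11988.101900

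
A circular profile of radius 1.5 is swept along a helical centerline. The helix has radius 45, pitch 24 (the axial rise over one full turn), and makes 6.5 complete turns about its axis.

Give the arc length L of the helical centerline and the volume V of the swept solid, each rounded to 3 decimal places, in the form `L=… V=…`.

L=1844.441 V=13037.583

2πR = 2π·45 = 282.743339
per-turn = √(282.743339² + 24²) = √(79943.7956 + 576) = √80519.7956 = 283.760102
L = 6.5 × 283.760102 = 1844.440665
V = π·1.5² × L = 7.068583 × 1844.440665 = 13037.582796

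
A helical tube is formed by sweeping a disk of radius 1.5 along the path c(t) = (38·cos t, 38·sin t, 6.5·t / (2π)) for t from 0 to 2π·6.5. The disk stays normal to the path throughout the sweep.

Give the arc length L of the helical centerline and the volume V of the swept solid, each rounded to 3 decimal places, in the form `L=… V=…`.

2πR = 2π·38 = 238.761042
per-turn = √(238.761042² + 6.5²) = √(57006.8350 + 42.25) = √57049.0850 = 238.849503
L = 6.5 × 238.849503 = 1552.521769
V = π·1.5² × L = 7.068583 × 1552.521769 = 10974.129712

L=1552.522 V=10974.130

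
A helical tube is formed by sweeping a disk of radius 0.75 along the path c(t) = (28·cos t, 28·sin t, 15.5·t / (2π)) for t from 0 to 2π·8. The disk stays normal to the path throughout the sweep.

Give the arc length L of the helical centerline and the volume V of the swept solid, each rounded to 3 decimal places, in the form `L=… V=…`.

L=1412.885 V=2496.775

2πR = 2π·28 = 175.929189
per-turn = √(175.929189² + 15.5²) = √(30951.0794 + 240.25) = √31191.3294 = 176.610672
L = 8 × 176.610672 = 1412.885375
V = π·0.75² × L = 1.767146 × 1412.885375 = 2496.774551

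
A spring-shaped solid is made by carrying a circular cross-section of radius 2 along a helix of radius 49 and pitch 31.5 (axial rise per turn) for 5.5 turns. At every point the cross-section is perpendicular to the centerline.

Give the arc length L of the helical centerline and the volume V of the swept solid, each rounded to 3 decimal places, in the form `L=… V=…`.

2πR = 2π·49 = 307.876080
per-turn = √(307.876080² + 31.5²) = √(94787.6807 + 992.25) = √95779.9307 = 309.483329
L = 5.5 × 309.483329 = 1702.158307
V = π·2² × L = 12.566371 × 1702.158307 = 21389.952132

L=1702.158 V=21389.952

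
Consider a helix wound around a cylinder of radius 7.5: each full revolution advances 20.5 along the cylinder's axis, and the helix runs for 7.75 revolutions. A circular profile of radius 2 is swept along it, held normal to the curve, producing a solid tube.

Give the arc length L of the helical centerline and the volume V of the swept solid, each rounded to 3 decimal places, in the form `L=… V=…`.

2πR = 2π·7.5 = 47.123890
per-turn = √(47.123890² + 20.5²) = √(2220.6610 + 420.25) = √2640.9110 = 51.389795
L = 7.75 × 51.389795 = 398.270908
V = π·2² × L = 12.566371 × 398.270908 = 5004.819838

L=398.271 V=5004.820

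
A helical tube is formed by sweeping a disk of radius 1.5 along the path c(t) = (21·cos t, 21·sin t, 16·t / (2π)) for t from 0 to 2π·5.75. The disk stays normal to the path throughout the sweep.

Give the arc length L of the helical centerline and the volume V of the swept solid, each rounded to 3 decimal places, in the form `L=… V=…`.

2πR = 2π·21 = 131.946891
per-turn = √(131.946891² + 16²) = √(17409.9822 + 256) = √17665.9822 = 132.913439
L = 5.75 × 132.913439 = 764.252272
V = π·1.5² × L = 7.068583 × 764.252272 = 5402.180977

L=764.252 V=5402.181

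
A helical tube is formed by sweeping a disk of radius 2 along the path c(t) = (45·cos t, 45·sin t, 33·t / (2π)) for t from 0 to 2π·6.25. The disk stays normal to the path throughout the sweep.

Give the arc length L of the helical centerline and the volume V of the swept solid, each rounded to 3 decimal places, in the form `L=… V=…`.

2πR = 2π·45 = 282.743339
per-turn = √(282.743339² + 33²) = √(79943.7956 + 1089) = √81032.7956 = 284.662600
L = 6.25 × 284.662600 = 1779.141248
V = π·2² × L = 12.566371 × 1779.141248 = 22357.348297

L=1779.141 V=22357.348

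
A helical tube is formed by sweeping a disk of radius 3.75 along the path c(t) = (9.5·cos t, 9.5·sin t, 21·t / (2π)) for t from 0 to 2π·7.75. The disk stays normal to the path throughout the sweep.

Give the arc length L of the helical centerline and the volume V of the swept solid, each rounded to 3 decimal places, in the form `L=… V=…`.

L=490.394 V=21664.925

2πR = 2π·9.5 = 59.690260
per-turn = √(59.690260² + 21²) = √(3562.9272 + 441) = √4003.9272 = 63.276593
L = 7.75 × 63.276593 = 490.393594
V = π·3.75² × L = 44.178647 × 490.393594 = 21664.925317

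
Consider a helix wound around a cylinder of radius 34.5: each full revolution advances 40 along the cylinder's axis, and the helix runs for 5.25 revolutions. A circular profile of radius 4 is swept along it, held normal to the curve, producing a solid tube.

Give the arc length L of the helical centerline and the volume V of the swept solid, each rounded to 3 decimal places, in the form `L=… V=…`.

2πR = 2π·34.5 = 216.769893
per-turn = √(216.769893² + 40²) = √(46989.1866 + 1600) = √48589.1866 = 220.429550
L = 5.25 × 220.429550 = 1157.255138
V = π·4² × L = 50.265482 × 1157.255138 = 58169.987837

L=1157.255 V=58169.988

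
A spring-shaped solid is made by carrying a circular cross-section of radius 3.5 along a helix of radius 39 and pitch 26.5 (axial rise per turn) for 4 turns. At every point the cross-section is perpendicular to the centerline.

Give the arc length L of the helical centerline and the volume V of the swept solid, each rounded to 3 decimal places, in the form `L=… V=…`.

L=985.892 V=37941.565

2πR = 2π·39 = 245.044227
per-turn = √(245.044227² + 26.5²) = √(60046.6732 + 702.25) = √60748.9232 = 246.472966
L = 4 × 246.472966 = 985.891866
V = π·3.5² × L = 38.484510 × 985.891866 = 37941.565370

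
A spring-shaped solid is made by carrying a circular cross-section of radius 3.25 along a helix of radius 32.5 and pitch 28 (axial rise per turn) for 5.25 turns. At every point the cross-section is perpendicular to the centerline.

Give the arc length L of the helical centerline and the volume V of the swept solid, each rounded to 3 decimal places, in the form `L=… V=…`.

2πR = 2π·32.5 = 204.203522
per-turn = √(204.203522² + 28²) = √(41699.0786 + 784) = √42483.0786 = 206.114237
L = 5.25 × 206.114237 = 1082.099743
V = π·3.25² × L = 33.183072 × 1082.099743 = 35907.394119

L=1082.100 V=35907.394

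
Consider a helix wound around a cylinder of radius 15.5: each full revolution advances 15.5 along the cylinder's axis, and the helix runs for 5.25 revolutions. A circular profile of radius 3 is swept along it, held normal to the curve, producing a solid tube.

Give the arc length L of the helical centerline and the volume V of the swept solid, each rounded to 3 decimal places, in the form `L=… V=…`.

2πR = 2π·15.5 = 97.389372
per-turn = √(97.389372² + 15.5²) = √(9484.6898 + 240.25) = √9724.9398 = 98.615110
L = 5.25 × 98.615110 = 517.729325
V = π·3² × L = 28.274334 × 517.729325 = 14638.451798

L=517.729 V=14638.452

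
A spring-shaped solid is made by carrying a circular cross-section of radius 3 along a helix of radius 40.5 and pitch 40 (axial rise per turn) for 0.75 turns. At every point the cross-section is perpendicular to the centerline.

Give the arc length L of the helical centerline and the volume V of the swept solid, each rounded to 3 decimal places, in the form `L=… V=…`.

L=193.195 V=5462.466

2πR = 2π·40.5 = 254.469005
per-turn = √(254.469005² + 40²) = √(64754.4745 + 1600) = √66354.4745 = 257.593623
L = 0.75 × 257.593623 = 193.195217
V = π·3² × L = 28.274334 × 193.195217 = 5462.466071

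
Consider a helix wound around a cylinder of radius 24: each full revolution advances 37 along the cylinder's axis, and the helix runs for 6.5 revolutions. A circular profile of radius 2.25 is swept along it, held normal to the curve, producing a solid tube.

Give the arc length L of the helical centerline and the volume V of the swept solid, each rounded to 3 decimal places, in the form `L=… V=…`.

L=1009.251 V=16051.439

2πR = 2π·24 = 150.796447
per-turn = √(150.796447² + 37²) = √(22739.5685 + 1369) = √24108.5685 = 155.269342
L = 6.5 × 155.269342 = 1009.250722
V = π·2.25² × L = 15.904313 × 1009.250722 = 16051.439193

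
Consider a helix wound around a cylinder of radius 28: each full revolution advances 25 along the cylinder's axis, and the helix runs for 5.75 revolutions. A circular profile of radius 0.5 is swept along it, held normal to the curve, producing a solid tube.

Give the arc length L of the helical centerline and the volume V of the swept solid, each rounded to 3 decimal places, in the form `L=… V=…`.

2πR = 2π·28 = 175.929189
per-turn = √(175.929189² + 25²) = √(30951.0794 + 625) = √31576.0794 = 177.696594
L = 5.75 × 177.696594 = 1021.755414
V = π·0.5² × L = 0.785398 × 1021.755414 = 802.484825

L=1021.755 V=802.485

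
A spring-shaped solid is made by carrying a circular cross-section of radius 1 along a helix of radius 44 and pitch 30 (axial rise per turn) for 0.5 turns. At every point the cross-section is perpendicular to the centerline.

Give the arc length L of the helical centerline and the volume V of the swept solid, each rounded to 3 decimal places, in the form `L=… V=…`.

L=139.042 V=436.812

2πR = 2π·44 = 276.460154
per-turn = √(276.460154² + 30²) = √(76430.2165 + 900) = √77330.2165 = 278.083111
L = 0.5 × 278.083111 = 139.041555
V = π·1² × L = 3.141593 × 139.041555 = 436.811929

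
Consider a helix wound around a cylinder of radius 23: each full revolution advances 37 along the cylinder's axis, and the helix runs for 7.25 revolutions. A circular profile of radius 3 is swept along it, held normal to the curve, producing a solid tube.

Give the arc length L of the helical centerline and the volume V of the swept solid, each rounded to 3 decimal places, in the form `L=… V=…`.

2πR = 2π·23 = 144.513262
per-turn = √(144.513262² + 37²) = √(20884.0829 + 1369) = √22253.0829 = 149.174672
L = 7.25 × 149.174672 = 1081.516376
V = π·3² × L = 28.274334 × 1081.516376 = 30579.155102

L=1081.516 V=30579.155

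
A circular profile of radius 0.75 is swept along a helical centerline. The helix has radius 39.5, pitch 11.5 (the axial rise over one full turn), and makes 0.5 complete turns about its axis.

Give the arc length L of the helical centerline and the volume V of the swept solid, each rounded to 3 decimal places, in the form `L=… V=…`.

L=124.226 V=219.526

2πR = 2π·39.5 = 248.185820
per-turn = √(248.185820² + 11.5²) = √(61596.2011 + 132.25) = √61728.4511 = 248.452110
L = 0.5 × 248.452110 = 124.226055
V = π·0.75² × L = 1.767146 × 124.226055 = 219.525560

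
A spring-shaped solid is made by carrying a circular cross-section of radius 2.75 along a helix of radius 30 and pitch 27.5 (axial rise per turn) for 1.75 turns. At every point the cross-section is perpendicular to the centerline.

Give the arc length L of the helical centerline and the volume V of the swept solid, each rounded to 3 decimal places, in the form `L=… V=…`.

L=333.359 V=7920.048

2πR = 2π·30 = 188.495559
per-turn = √(188.495559² + 27.5²) = √(35530.5758 + 756.25) = √36286.8258 = 190.491013
L = 1.75 × 190.491013 = 333.359272
V = π·2.75² × L = 23.758294 × 333.359272 = 7920.047737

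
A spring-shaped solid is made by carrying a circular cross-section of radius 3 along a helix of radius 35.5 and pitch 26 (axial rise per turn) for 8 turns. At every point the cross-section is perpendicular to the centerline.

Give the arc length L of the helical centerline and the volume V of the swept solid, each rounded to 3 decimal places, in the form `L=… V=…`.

2πR = 2π·35.5 = 223.053078
per-turn = √(223.053078² + 26²) = √(49752.6758 + 676) = √50428.6758 = 224.563300
L = 8 × 224.563300 = 1796.506401
V = π·3² × L = 28.274334 × 1796.506401 = 50795.021815

L=1796.506 V=50795.022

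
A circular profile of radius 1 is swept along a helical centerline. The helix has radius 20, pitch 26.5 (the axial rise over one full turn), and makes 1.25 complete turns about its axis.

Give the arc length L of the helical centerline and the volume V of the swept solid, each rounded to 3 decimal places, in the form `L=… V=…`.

2πR = 2π·20 = 125.663706
per-turn = √(125.663706² + 26.5²) = √(15791.3670 + 702.25) = √16493.6170 = 128.427478
L = 1.25 × 128.427478 = 160.534347
V = π·1² × L = 3.141593 × 160.534347 = 504.333526

L=160.534 V=504.334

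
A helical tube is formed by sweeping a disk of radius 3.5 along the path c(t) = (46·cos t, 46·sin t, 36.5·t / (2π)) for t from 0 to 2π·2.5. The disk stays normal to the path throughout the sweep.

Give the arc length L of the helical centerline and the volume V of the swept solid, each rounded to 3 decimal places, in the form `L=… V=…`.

2πR = 2π·46 = 289.026524
per-turn = √(289.026524² + 36.5²) = √(83536.3317 + 1332.25) = √84868.5817 = 291.322127
L = 2.5 × 291.322127 = 728.305317
V = π·3.5² × L = 38.484510 × 728.305317 = 28028.473274

L=728.305 V=28028.473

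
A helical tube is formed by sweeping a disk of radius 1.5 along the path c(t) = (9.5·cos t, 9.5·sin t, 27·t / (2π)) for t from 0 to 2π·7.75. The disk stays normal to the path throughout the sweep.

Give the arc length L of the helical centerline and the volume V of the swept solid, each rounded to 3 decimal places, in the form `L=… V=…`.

2πR = 2π·9.5 = 59.690260
per-turn = √(59.690260² + 27²) = √(3562.9272 + 729) = √4291.9272 = 65.512802
L = 7.75 × 65.512802 = 507.724213
V = π·1.5² × L = 7.068583 × 507.724213 = 3588.890982

L=507.724 V=3588.891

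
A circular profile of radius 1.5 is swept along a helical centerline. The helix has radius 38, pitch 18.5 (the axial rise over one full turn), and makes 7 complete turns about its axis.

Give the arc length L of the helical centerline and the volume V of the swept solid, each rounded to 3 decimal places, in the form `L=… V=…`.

L=1676.337 V=11849.327

2πR = 2π·38 = 238.761042
per-turn = √(238.761042² + 18.5²) = √(57006.8350 + 342.25) = √57349.0850 = 239.476690
L = 7 × 239.476690 = 1676.336830
V = π·1.5² × L = 7.068583 × 1676.336830 = 11849.326804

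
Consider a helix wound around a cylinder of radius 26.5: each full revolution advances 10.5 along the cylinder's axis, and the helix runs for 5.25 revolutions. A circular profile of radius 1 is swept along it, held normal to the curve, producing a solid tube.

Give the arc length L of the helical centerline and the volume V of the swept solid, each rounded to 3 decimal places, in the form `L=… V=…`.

L=875.885 V=2751.673

2πR = 2π·26.5 = 166.504411
per-turn = √(166.504411² + 10.5²) = √(27723.7188 + 110.25) = √27833.9688 = 166.835154
L = 5.25 × 166.835154 = 875.884561
V = π·1² × L = 3.141593 × 875.884561 = 2751.672502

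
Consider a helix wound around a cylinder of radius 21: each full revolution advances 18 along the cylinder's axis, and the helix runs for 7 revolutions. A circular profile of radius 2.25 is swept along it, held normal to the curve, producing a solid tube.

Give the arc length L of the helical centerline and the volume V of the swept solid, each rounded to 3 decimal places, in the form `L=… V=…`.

L=932.183 V=14825.730

2πR = 2π·21 = 131.946891
per-turn = √(131.946891² + 18²) = √(17409.9822 + 324) = √17733.9822 = 133.168999
L = 7 × 133.168999 = 932.182990
V = π·2.25² × L = 15.904313 × 932.182990 = 14825.729861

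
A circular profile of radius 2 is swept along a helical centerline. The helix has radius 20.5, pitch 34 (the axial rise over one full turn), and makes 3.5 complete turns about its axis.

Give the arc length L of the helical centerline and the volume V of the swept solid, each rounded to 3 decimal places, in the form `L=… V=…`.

L=466.260 V=5859.196

2πR = 2π·20.5 = 128.805299
per-turn = √(128.805299² + 34²) = √(16590.8050 + 1156) = √17746.8050 = 133.217135
L = 3.5 × 133.217135 = 466.259972
V = π·2² × L = 12.566371 × 466.259972 = 5859.195607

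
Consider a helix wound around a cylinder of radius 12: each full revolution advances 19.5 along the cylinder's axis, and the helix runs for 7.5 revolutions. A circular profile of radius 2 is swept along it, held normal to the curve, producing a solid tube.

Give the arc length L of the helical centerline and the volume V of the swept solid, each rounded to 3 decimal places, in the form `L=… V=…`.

L=584.093 V=7339.925

2πR = 2π·12 = 75.398224
per-turn = √(75.398224² + 19.5²) = √(5684.8921 + 380.25) = √6065.1421 = 77.879022
L = 7.5 × 77.879022 = 584.092668
V = π·2² × L = 12.566371 × 584.092668 = 7339.924942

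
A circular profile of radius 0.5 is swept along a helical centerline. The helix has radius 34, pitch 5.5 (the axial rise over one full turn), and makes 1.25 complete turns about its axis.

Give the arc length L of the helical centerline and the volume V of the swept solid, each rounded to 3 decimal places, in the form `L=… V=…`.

2πR = 2π·34 = 213.628300
per-turn = √(213.628300² + 5.5²) = √(45637.0508 + 30.25) = √45667.3008 = 213.699089
L = 1.25 × 213.699089 = 267.123862
V = π·0.5² × L = 0.785398 × 267.123862 = 209.798590

L=267.124 V=209.799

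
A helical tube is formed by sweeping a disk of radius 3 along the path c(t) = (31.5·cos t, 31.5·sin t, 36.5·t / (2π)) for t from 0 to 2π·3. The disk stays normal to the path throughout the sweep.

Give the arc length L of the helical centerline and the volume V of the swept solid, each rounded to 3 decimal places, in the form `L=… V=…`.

2πR = 2π·31.5 = 197.920337
per-turn = √(197.920337² + 36.5²) = √(39172.4599 + 1332.25) = √40504.7099 = 201.257819
L = 3 × 201.257819 = 603.773458
V = π·3² × L = 28.274334 × 603.773458 = 17071.292346

L=603.773 V=17071.292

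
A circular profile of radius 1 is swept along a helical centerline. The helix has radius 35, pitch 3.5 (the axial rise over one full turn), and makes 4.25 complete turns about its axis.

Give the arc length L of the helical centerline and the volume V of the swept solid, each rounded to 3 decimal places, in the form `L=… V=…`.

2πR = 2π·35 = 219.911486
per-turn = √(219.911486² + 3.5²) = √(48361.0616 + 12.25) = √48373.3116 = 219.939336
L = 4.25 × 219.939336 = 934.742178
V = π·1² × L = 3.141593 × 934.742178 = 2936.579161

L=934.742 V=2936.579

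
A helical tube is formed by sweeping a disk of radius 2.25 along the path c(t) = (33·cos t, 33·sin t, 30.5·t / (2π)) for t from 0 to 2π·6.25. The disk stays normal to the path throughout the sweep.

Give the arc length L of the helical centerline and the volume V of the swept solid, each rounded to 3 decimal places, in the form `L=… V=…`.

2πR = 2π·33 = 207.345115
per-turn = √(207.345115² + 30.5²) = √(42991.9968 + 930.25) = √43922.2468 = 209.576351
L = 6.25 × 209.576351 = 1309.852192
V = π·2.25² × L = 15.904313 × 1309.852192 = 20832.298992

L=1309.852 V=20832.299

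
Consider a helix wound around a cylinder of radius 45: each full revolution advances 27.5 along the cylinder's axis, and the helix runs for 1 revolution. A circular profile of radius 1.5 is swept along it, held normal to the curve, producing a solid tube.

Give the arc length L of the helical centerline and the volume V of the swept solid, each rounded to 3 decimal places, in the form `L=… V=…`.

L=284.078 V=2008.026

2πR = 2π·45 = 282.743339
per-turn = √(282.743339² + 27.5²) = √(79943.7956 + 756.25) = √80700.0456 = 284.077535
L = 1 × 284.077535 = 284.077535
V = π·1.5² × L = 7.068583 × 284.077535 = 2008.025765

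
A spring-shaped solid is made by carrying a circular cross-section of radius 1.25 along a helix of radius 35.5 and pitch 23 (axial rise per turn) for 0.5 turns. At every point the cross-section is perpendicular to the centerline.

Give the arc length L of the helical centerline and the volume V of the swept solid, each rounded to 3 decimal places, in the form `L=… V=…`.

L=112.118 V=550.357

2πR = 2π·35.5 = 223.053078
per-turn = √(223.053078² + 23²) = √(49752.6758 + 529) = √50281.6758 = 224.235759
L = 0.5 × 224.235759 = 112.117880
V = π·1.25² × L = 4.908739 × 112.117880 = 550.357355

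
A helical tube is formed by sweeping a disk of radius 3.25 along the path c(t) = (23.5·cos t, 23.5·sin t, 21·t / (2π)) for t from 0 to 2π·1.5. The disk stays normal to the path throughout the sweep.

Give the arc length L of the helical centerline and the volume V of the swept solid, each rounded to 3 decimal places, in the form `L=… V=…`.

2πR = 2π·23.5 = 147.654855
per-turn = √(147.654855² + 21²) = √(21801.9561 + 441) = √22242.9561 = 149.140726
L = 1.5 × 149.140726 = 223.711089
V = π·3.25² × L = 33.183072 × 223.711089 = 7423.421259

L=223.711 V=7423.421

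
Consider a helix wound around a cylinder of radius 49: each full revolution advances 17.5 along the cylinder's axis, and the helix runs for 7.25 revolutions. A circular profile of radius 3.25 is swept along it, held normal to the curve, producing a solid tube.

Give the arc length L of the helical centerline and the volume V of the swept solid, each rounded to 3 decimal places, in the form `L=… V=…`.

L=2235.705 V=74187.545

2πR = 2π·49 = 307.876080
per-turn = √(307.876080² + 17.5²) = √(94787.6807 + 306.25) = √95093.9307 = 308.373038
L = 7.25 × 308.373038 = 2235.704527
V = π·3.25² × L = 33.183072 × 2235.704527 = 74187.545183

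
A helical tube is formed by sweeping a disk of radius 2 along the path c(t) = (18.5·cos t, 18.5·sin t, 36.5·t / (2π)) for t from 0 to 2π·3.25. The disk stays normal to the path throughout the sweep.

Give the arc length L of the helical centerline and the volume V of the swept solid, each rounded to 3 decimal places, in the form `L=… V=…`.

2πR = 2π·18.5 = 116.238928
per-turn = √(116.238928² + 36.5²) = √(13511.4884 + 1332.25) = √14843.7384 = 121.834882
L = 3.25 × 121.834882 = 395.963366
V = π·2² × L = 12.566371 × 395.963366 = 4975.822405

L=395.963 V=4975.822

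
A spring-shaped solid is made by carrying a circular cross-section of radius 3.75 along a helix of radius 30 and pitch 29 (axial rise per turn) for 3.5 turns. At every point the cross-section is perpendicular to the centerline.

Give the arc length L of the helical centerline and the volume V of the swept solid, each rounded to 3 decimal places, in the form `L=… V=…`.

L=667.497 V=29489.100

2πR = 2π·30 = 188.495559
per-turn = √(188.495559² + 29²) = √(35530.5758 + 841) = √36371.5758 = 190.713334
L = 3.5 × 190.713334 = 667.496670
V = π·3.75² × L = 44.178647 × 667.496670 = 29489.099539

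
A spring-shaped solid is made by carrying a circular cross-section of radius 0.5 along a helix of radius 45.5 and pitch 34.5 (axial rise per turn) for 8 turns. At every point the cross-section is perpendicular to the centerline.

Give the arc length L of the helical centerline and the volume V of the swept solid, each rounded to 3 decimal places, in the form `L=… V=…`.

2πR = 2π·45.5 = 285.884931
per-turn = √(285.884931² + 34.5²) = √(81730.1940 + 1190.25) = √82920.4440 = 287.959101
L = 8 × 287.959101 = 2303.672811
V = π·0.5² × L = 0.785398 × 2303.672811 = 1809.300395

L=2303.673 V=1809.300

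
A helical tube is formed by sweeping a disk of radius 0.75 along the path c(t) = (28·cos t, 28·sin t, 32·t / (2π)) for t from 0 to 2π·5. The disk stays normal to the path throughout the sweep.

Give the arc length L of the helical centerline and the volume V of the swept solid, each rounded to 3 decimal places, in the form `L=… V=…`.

2πR = 2π·28 = 175.929189
per-turn = √(175.929189² + 32²) = √(30951.0794 + 1024) = √31975.0794 = 178.815769
L = 5 × 178.815769 = 894.078847
V = π·0.75² × L = 1.767146 × 894.078847 = 1579.967740

L=894.079 V=1579.968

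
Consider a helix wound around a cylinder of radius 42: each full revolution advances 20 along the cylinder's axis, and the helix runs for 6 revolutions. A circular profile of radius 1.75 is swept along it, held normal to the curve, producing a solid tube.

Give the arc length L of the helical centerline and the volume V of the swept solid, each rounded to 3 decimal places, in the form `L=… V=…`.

2πR = 2π·42 = 263.893783
per-turn = √(263.893783² + 20²) = √(69639.9287 + 400) = √70039.9287 = 264.650578
L = 6 × 264.650578 = 1587.903470
V = π·1.75² × L = 9.621128 × 1587.903470 = 15277.421750

L=1587.903 V=15277.422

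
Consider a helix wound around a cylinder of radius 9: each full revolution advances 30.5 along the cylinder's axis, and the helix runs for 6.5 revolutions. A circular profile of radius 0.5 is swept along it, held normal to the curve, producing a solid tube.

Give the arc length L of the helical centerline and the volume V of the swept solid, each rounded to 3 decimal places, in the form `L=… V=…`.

L=417.622 V=327.999

2πR = 2π·9 = 56.548668
per-turn = √(56.548668² + 30.5²) = √(3197.7518 + 930.25) = √4128.0018 = 64.249528
L = 6.5 × 64.249528 = 417.621931
V = π·0.5² × L = 0.785398 × 417.621931 = 327.999498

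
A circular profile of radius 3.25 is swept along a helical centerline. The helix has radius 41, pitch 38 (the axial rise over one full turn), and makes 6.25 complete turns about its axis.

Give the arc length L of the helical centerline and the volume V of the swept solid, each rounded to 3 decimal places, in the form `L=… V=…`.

L=1627.489 V=54005.076

2πR = 2π·41 = 257.610598
per-turn = √(257.610598² + 38²) = √(66363.2200 + 1444) = √67807.2200 = 260.398195
L = 6.25 × 260.398195 = 1627.488719
V = π·3.25² × L = 33.183072 × 1627.488719 = 54005.076004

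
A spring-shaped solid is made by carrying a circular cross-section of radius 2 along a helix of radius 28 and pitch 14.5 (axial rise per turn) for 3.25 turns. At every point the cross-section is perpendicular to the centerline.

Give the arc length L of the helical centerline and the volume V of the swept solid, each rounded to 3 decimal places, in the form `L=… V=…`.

L=573.709 V=7209.435

2πR = 2π·28 = 175.929189
per-turn = √(175.929189² + 14.5²) = √(30951.0794 + 210.25) = √31161.3294 = 176.525719
L = 3.25 × 176.525719 = 573.708586
V = π·2² × L = 12.566371 × 573.708586 = 7209.434718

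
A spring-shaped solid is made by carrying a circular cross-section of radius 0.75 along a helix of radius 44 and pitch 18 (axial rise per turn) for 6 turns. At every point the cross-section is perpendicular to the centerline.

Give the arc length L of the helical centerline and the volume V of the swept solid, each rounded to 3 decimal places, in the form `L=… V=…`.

2πR = 2π·44 = 276.460154
per-turn = √(276.460154² + 18²) = √(76430.2165 + 324) = √76754.2165 = 277.045513
L = 6 × 277.045513 = 1662.273080
V = π·0.75² × L = 1.767146 × 1662.273080 = 2937.479005

L=1662.273 V=2937.479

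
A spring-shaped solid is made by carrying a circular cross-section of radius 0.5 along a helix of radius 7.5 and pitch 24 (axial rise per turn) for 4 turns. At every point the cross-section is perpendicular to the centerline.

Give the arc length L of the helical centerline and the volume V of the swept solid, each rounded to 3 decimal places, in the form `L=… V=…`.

2πR = 2π·7.5 = 47.123890
per-turn = √(47.123890² + 24²) = √(2220.6610 + 576) = √2796.6610 = 52.883466
L = 4 × 52.883466 = 211.533865
V = π·0.5² × L = 0.785398 × 211.533865 = 166.138309

L=211.534 V=166.138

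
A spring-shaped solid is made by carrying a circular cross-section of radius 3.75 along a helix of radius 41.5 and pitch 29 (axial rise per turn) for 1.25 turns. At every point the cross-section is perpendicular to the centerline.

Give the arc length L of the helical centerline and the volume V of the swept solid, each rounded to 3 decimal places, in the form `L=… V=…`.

2πR = 2π·41.5 = 260.752190
per-turn = √(260.752190² + 29²) = √(67991.7047 + 841) = √68832.7047 = 262.359876
L = 1.25 × 262.359876 = 327.949845
V = π·3.75² × L = 44.178647 × 327.949845 = 14488.380354

L=327.950 V=14488.380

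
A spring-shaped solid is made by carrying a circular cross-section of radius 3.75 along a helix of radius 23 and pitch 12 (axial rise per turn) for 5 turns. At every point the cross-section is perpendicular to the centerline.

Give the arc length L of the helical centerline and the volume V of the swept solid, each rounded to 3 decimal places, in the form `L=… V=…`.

L=725.053 V=32031.867

2πR = 2π·23 = 144.513262
per-turn = √(144.513262² + 12²) = √(20884.0829 + 144) = √21028.0829 = 145.010630
L = 5 × 145.010630 = 725.053152
V = π·3.75² × L = 44.178647 × 725.053152 = 32031.867022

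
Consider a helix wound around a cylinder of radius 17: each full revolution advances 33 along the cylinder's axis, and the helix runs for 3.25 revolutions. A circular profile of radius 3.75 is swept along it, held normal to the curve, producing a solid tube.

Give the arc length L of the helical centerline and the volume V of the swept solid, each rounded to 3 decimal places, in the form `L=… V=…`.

L=363.336 V=16051.684

2πR = 2π·17 = 106.814150
per-turn = √(106.814150² + 33²) = √(11409.2627 + 1089) = √12498.2627 = 111.795629
L = 3.25 × 111.795629 = 363.335795
V = π·3.75² × L = 44.178647 × 363.335795 = 16051.683700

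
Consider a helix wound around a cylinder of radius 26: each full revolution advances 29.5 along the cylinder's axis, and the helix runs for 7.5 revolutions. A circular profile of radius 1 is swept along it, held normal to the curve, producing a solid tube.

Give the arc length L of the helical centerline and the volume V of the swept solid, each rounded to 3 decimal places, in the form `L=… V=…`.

2πR = 2π·26 = 163.362818
per-turn = √(163.362818² + 29.5²) = √(26687.4103 + 870.25) = √27557.6603 = 166.005001
L = 7.5 × 166.005001 = 1245.037506
V = π·1² × L = 3.141593 × 1245.037506 = 3911.400683

L=1245.038 V=3911.401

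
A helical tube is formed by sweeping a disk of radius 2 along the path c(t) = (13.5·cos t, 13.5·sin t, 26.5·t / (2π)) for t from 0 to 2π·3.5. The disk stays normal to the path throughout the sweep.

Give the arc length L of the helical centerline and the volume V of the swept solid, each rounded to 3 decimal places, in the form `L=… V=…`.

L=311.032 V=3908.537

2πR = 2π·13.5 = 84.823002
per-turn = √(84.823002² + 26.5²) = √(7194.9416 + 702.25) = √7897.1916 = 88.866144
L = 3.5 × 88.866144 = 311.031505
V = π·2² × L = 12.566371 × 311.031505 = 3908.537167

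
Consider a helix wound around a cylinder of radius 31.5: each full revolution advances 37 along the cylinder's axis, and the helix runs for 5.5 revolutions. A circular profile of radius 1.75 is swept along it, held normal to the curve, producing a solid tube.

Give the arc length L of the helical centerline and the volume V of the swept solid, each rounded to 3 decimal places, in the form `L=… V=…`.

2πR = 2π·31.5 = 197.920337
per-turn = √(197.920337² + 37²) = √(39172.4599 + 1369) = √40541.4599 = 201.349099
L = 5.5 × 201.349099 = 1107.420047
V = π·1.75² × L = 9.621128 × 1107.420047 = 10654.629472

L=1107.420 V=10654.629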